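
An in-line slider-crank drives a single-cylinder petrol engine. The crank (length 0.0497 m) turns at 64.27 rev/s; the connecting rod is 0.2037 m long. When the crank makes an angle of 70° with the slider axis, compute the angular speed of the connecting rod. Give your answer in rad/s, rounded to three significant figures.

34.6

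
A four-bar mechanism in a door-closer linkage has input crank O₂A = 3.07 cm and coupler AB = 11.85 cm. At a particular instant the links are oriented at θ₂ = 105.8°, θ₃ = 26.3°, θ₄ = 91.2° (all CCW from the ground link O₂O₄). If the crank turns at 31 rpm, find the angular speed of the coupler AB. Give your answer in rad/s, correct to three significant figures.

ω₂ = 3.246 rad/s (from 31 rpm).
Differentiating the loop-closure r₂e^{iθ₂}+r₃e^{iθ₃}=r₁+r₄e^{iθ₄} gives r₂ω₂e^{iθ₂}+r₃ω₃e^{iθ₃}=r₄ω₄e^{iθ₄}.
Eliminating the other unknown: ω₃ = r₂ω₂ sin(θ₄−θ₂) / [r₃ sin(θ₃−θ₄)].
Numerator sine = -0.25207; denominator sine = -0.90557.
Result = 0.0307·3.246·(-0.25207) / (0.1185·(-0.90557)) = +0.2341 rad/s; magnitude 0.2341 rad/s.

0.234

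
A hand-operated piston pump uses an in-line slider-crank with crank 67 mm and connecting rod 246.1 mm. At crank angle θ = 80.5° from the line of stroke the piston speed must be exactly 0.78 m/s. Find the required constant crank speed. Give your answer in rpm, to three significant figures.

108

For an in-line slider-crank, |v_piston| = rω|sinθ|·[1 + r cosθ/√(L² − r² sin²θ)].
With r = 0.067 m, L = 0.2461 m, θ = 80.5°: the bracketed kinematic factor |dx/dθ| = 0.069164 m.
ω = v/|dx/dθ| = 0.78/0.069164 = 11.278 rad/s.
N = 60ω/(2π) = 107.69 rpm.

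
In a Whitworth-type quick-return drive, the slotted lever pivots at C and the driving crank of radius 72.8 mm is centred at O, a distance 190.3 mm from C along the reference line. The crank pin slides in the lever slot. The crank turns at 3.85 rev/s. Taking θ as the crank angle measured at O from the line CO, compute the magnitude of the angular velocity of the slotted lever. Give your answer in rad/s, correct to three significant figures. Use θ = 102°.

1.64

ω = 24.19 rad/s (from 3.85 rev/s).
Crank pin A relative to C: A = (d + r cosθ, r sinθ); lever angle φ = atan2(r sinθ, d + r cosθ).
Differentiating tanφ: φ̇ = rω(d cosθ + r)/(d² + r² + 2dr cosθ).
d² + r² + 2dr cosθ = |CA|² = 0.0357532 m²;  d cosθ + r = +0.033234 m.
|ω_lever| = |0.0728·24.19·+0.033234| / 0.0357532 = 1.637 rad/s.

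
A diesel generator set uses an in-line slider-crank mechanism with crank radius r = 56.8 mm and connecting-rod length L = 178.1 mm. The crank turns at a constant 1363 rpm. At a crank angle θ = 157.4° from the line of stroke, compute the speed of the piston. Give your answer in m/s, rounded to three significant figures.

2.19

ω = 2π·1363/60 = 142.7 rad/s
For an in-line slider-crank, x = r cosθ + √(L² − r² sin²θ), so v = −rω sinθ·[1 + r cosθ/√(L² − r² sin²θ)].
With r = 0.0568 m, L = 0.1781 m, θ = 157.4°: √(L² − r² sin²θ) = 0.17676 m.
v = −0.0568·142.7·0.38430·[1 + 0.0568·-0.92321/0.17676] = -2.1913 m/s.
|v| = 2.1913 m/s.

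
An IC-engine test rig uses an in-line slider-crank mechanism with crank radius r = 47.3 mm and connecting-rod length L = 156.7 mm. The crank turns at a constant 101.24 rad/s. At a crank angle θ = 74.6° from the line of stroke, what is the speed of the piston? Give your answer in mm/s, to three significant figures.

5000

ω = 101.2 rad/s
For an in-line slider-crank, x = r cosθ + √(L² − r² sin²θ), so v = −rω sinθ·[1 + r cosθ/√(L² − r² sin²θ)].
With r = 0.0473 m, L = 0.1567 m, θ = 74.6°: √(L² − r² sin²θ) = 0.14992 m.
v = −0.0473·101.2·0.96410·[1 + 0.0473·0.26556/0.14992] = -5.0035 m/s.
|v| = 5.0035 m/s = 5003.5 mm/s.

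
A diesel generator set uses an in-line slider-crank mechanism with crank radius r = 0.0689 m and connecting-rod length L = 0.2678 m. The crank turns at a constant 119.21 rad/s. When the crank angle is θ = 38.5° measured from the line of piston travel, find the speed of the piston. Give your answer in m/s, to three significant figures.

6.16

ω = 119.2 rad/s
For an in-line slider-crank, x = r cosθ + √(L² − r² sin²θ), so v = −rω sinθ·[1 + r cosθ/√(L² − r² sin²θ)].
With r = 0.0689 m, L = 0.2678 m, θ = 38.5°: √(L² − r² sin²θ) = 0.26434 m.
v = −0.0689·119.2·0.62251·[1 + 0.0689·0.78261/0.26434] = -6.1561 m/s.
|v| = 6.1561 m/s.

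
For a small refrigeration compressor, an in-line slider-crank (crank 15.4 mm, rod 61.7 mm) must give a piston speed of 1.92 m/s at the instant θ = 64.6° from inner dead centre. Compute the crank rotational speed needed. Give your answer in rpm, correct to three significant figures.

For an in-line slider-crank, |v_piston| = rω|sinθ|·[1 + r cosθ/√(L² − r² sin²θ)].
With r = 0.0154 m, L = 0.0617 m, θ = 64.6°: the bracketed kinematic factor |dx/dθ| = 0.01544 m.
ω = v/|dx/dθ| = 1.92/0.01544 = 124.35 rad/s.
N = 60ω/(2π) = 1187.5 rpm.

1190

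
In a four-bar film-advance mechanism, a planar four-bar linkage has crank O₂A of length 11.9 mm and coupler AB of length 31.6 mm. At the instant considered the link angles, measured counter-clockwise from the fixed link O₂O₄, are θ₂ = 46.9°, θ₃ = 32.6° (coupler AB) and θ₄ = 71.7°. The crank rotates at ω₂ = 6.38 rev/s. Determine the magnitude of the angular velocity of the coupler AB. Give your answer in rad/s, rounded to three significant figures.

10.0

ω₂ = 40.09 rad/s (from 6.38 rev/s).
Differentiating the loop-closure r₂e^{iθ₂}+r₃e^{iθ₃}=r₁+r₄e^{iθ₄} gives r₂ω₂e^{iθ₂}+r₃ω₃e^{iθ₃}=r₄ω₄e^{iθ₄}.
Eliminating the other unknown: ω₃ = r₂ω₂ sin(θ₄−θ₂) / [r₃ sin(θ₃−θ₄)].
Numerator sine = +0.41945; denominator sine = -0.63068.
Result = 0.0119·40.09·(+0.41945) / (0.0316·(-0.63068)) = -10.04 rad/s; magnitude 10.04 rad/s.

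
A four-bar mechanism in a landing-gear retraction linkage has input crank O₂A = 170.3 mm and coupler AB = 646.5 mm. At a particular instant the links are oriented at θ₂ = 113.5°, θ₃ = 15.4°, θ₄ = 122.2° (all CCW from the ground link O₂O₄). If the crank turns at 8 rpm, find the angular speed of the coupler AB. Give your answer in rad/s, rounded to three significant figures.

ω₂ = 0.8378 rad/s (from 8 rpm).
Differentiating the loop-closure r₂e^{iθ₂}+r₃e^{iθ₃}=r₁+r₄e^{iθ₄} gives r₂ω₂e^{iθ₂}+r₃ω₃e^{iθ₃}=r₄ω₄e^{iθ₄}.
Eliminating the other unknown: ω₃ = r₂ω₂ sin(θ₄−θ₂) / [r₃ sin(θ₃−θ₄)].
Numerator sine = +0.15126; denominator sine = -0.95732.
Result = 0.1703·0.8378·(+0.15126) / (0.6465·(-0.95732)) = -0.034869 rad/s; magnitude 0.034869 rad/s.

0.0349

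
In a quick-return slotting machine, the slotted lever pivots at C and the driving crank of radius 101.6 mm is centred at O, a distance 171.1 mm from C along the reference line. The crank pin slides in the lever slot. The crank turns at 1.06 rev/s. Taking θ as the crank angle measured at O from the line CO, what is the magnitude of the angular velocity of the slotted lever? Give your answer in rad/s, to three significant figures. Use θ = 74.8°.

2.03

ω = 6.66 rad/s (from 1.06 rev/s).
Crank pin A relative to C: A = (d + r cosθ, r sinθ); lever angle φ = atan2(r sinθ, d + r cosθ).
Differentiating tanφ: φ̇ = rω(d cosθ + r)/(d² + r² + 2dr cosθ).
d² + r² + 2dr cosθ = |CA|² = 0.0487134 m²;  d cosθ + r = +0.14646 m.
|ω_lever| = |0.1016·6.66·+0.14646| / 0.0487134 = 2.0345 rad/s.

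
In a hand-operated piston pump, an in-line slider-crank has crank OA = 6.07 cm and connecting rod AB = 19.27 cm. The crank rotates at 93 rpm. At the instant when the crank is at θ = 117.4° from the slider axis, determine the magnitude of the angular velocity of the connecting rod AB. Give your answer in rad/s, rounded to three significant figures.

1.47

ω = 9.739 rad/s (converted from 93 rpm).
The rod makes angle φ with the slider axis where L sinφ = r sinθ; differentiating, L cosφ·φ̇ = r ω cosθ.
L cosφ = √(L² − r² sin²θ) = 0.18501 m.
|ω_rod| = r ω |cosθ| / √(L² − r² sin²θ) = 0.0607·9.739·0.46020/0.18501 = 1.4704 rad/s.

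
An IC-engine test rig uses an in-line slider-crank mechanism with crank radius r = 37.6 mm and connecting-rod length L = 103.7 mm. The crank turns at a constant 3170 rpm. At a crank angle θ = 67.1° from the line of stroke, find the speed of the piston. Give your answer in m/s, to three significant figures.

13.2

ω = 2π·3170/60 = 332 rad/s
For an in-line slider-crank, x = r cosθ + √(L² − r² sin²θ), so v = −rω sinθ·[1 + r cosθ/√(L² − r² sin²θ)].
With r = 0.0376 m, L = 0.1037 m, θ = 67.1°: √(L² − r² sin²θ) = 0.097745 m.
v = −0.0376·332·0.92119·[1 + 0.0376·0.38912/0.097745] = -13.219 m/s.
|v| = 13.219 m/s.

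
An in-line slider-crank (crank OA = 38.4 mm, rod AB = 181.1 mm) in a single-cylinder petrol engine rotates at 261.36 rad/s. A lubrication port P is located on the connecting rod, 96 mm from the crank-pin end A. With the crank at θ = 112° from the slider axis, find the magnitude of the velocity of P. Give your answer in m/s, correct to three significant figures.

9.08

ω = 261.4 rad/s.  Crank-pin speed |V_A| = rω = 10.036 m/s, perpendicular to OA.
Rod angle: sinφ = −(r/L) sinθ ⇒ φ = -11.338°; ω_rod = −rω cosθ/√(L²−r²sin²θ) = +21.173 rad/s.
V_P = V_A + ω_rod × AP, with AP = 0.096 m along the rod.
Components: V_Px = −rω sinθ − a·ω_rod·sinφ = -8.9058 m/s;  V_Py = rω cosθ + a·ω_rod·cosφ = -1.7667 m/s.
|V_P| = √(V_Px² + V_Py²) = 9.0794 m/s.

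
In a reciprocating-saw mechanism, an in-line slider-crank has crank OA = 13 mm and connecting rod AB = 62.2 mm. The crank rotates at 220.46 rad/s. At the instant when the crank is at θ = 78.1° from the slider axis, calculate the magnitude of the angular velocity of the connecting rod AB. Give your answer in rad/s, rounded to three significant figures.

9.71

ω = 220.5 rad/s
The rod makes angle φ with the slider axis where L sinφ = r sinθ; differentiating, L cosφ·φ̇ = r ω cosθ.
L cosφ = √(L² − r² sin²θ) = 0.060885 m.
|ω_rod| = r ω |cosθ| / √(L² − r² sin²θ) = 0.013·220.5·0.20620/0.060885 = 9.7064 rad/s.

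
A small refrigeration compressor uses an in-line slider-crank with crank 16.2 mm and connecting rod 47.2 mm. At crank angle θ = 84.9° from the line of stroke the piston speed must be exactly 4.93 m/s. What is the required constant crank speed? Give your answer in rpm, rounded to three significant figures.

2830

For an in-line slider-crank, |v_piston| = rω|sinθ|·[1 + r cosθ/√(L² − r² sin²θ)].
With r = 0.0162 m, L = 0.0472 m, θ = 84.9°: the bracketed kinematic factor |dx/dθ| = 0.01666 m.
ω = v/|dx/dθ| = 4.93/0.01666 = 295.92 rad/s.
N = 60ω/(2π) = 2825.9 rpm.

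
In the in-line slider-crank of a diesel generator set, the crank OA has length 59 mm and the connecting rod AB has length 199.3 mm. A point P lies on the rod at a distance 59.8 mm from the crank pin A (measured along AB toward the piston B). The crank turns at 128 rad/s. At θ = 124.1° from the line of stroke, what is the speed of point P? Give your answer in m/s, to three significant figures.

6.63

ω = 128 rad/s.  Crank-pin speed |V_A| = rω = 7.552 m/s, perpendicular to OA.
Rod angle: sinφ = −(r/L) sinθ ⇒ φ = -14.190°; ω_rod = −rω cosθ/√(L²−r²sin²θ) = +21.913 rad/s.
V_P = V_A + ω_rod × AP, with AP = 0.0598 m along the rod.
Components: V_Px = −rω sinθ − a·ω_rod·sinφ = -5.9323 m/s;  V_Py = rω cosθ + a·ω_rod·cosφ = -2.9635 m/s.
|V_P| = √(V_Px² + V_Py²) = 6.6313 m/s.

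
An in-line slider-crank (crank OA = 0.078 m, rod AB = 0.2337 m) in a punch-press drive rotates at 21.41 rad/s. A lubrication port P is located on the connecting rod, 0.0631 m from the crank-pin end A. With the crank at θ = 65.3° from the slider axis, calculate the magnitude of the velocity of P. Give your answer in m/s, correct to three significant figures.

1.66

ω = 21.41 rad/s.  Crank-pin speed |V_A| = rω = 1.67 m/s, perpendicular to OA.
Rod angle: sinφ = −(r/L) sinθ ⇒ φ = -17.651°; ω_rod = −rω cosθ/√(L²−r²sin²θ) = -3.1335 rad/s.
V_P = V_A + ω_rod × AP, with AP = 0.0631 m along the rod.
Components: V_Px = −rω sinθ − a·ω_rod·sinφ = -1.5771 m/s;  V_Py = rω cosθ + a·ω_rod·cosφ = +0.50941 m/s.
|V_P| = √(V_Px² + V_Py²) = 1.6574 m/s.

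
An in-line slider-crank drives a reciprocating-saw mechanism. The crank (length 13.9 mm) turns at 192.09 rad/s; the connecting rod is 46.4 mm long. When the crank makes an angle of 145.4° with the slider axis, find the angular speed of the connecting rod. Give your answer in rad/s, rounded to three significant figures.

48.1

ω = 192.1 rad/s
The rod makes angle φ with the slider axis where L sinφ = r sinθ; differentiating, L cosφ·φ̇ = r ω cosθ.
L cosφ = √(L² − r² sin²θ) = 0.045724 m.
|ω_rod| = r ω |cosθ| / √(L² − r² sin²θ) = 0.0139·192.1·0.82314/0.045724 = 48.067 rad/s.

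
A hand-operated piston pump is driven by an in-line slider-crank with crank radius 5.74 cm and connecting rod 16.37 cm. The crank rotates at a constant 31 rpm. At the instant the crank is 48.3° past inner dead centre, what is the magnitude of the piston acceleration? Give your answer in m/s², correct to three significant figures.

0.384

ω = 2π·31/60 = 3.246 rad/s
x(θ) = r cosθ + √(L² − r² sin²θ); with ω constant, a = ω²·d²x/dθ².
d²x/dθ² = −r cosθ − r²(cos2θ)/√u − r⁴ sin²2θ/(4u^{3/2}),  u = L² − r² sin²θ = 0.024961 m².
Substituting r = 0.0574 m, L = 0.1637 m, θ = 48.3°: d²x/dθ² = -0.036466 m.
a = ω²·d²x/dθ² = (3.246)²·(-0.036466) = -0.3843 m/s²;  |a| = 0.3843 m/s².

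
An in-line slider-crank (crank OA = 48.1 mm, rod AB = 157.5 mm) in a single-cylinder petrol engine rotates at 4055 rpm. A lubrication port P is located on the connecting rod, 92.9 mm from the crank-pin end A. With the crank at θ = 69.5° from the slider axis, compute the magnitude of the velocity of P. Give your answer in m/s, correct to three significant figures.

20.6

ω = 424.6 rad/s.  Crank-pin speed |V_A| = rω = 20.425 m/s, perpendicular to OA.
Rod angle: sinφ = −(r/L) sinθ ⇒ φ = -16.622°; ω_rod = −rω cosθ/√(L²−r²sin²θ) = -47.397 rad/s.
V_P = V_A + ω_rod × AP, with AP = 0.0929 m along the rod.
Components: V_Px = −rω sinθ − a·ω_rod·sinφ = -20.391 m/s;  V_Py = rω cosθ + a·ω_rod·cosφ = +2.9339 m/s.
|V_P| = √(V_Px² + V_Py²) = 20.601 m/s.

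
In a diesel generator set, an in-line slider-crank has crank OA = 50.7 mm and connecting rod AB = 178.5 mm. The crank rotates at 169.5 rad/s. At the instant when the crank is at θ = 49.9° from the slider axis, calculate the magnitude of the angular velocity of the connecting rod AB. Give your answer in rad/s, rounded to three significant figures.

31.8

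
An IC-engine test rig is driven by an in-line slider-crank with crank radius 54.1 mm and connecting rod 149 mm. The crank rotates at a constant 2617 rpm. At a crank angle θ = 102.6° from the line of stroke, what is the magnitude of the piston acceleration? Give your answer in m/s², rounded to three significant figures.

2300

ω = 2π·2617/60 = 274.1 rad/s
x(θ) = r cosθ + √(L² − r² sin²θ); with ω constant, a = ω²·d²x/dθ².
d²x/dθ² = −r cosθ − r²(cos2θ)/√u − r⁴ sin²2θ/(4u^{3/2}),  u = L² − r² sin²θ = 0.0194135 m².
Substituting r = 0.0541 m, L = 0.149 m, θ = 102.6°: d²x/dθ² = +0.030665 m.
a = ω²·d²x/dθ² = (274.1)²·(+0.030665) = +2303.1 m/s²;  |a| = 2303.1 m/s².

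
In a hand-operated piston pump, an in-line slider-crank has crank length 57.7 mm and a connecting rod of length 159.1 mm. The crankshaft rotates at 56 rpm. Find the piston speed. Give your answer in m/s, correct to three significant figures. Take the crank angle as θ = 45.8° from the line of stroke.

ω = 2π·56/60 = 5.864 rad/s
For an in-line slider-crank, x = r cosθ + √(L² − r² sin²θ), so v = −rω sinθ·[1 + r cosθ/√(L² − r² sin²θ)].
With r = 0.0577 m, L = 0.1591 m, θ = 45.8°: √(L² − r² sin²θ) = 0.15363 m.
v = −0.0577·5.864·0.71691·[1 + 0.0577·0.69717/0.15363] = -0.3061 m/s.
|v| = 0.3061 m/s.

0.306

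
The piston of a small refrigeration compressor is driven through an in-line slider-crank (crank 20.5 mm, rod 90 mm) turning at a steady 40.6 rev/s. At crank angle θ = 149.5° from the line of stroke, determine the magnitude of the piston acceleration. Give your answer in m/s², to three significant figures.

998

ω = 2π·40.6 = 255.1 rad/s
x(θ) = r cosθ + √(L² − r² sin²θ); with ω constant, a = ω²·d²x/dθ².
d²x/dθ² = −r cosθ − r²(cos2θ)/√u − r⁴ sin²2θ/(4u^{3/2}),  u = L² − r² sin²θ = 0.00799175 m².
Substituting r = 0.0205 m, L = 0.09 m, θ = 149.5°: d²x/dθ² = +0.015337 m.
a = ω²·d²x/dθ² = (255.1)²·(+0.015337) = +998.05 m/s²;  |a| = 998.05 m/s².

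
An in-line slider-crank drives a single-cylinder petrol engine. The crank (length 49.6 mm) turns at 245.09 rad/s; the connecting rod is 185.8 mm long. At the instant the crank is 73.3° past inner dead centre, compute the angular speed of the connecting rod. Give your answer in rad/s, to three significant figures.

19.4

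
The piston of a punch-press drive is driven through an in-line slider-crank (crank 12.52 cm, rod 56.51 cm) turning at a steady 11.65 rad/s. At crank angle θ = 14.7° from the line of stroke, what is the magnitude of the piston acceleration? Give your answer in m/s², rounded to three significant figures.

ω = 11.65 rad/s
x(θ) = r cosθ + √(L² − r² sin²θ); with ω constant, a = ω²·d²x/dθ².
d²x/dθ² = −r cosθ − r²(cos2θ)/√u − r⁴ sin²2θ/(4u^{3/2}),  u = L² − r² sin²θ = 0.318329 m².
Substituting r = 0.1252 m, L = 0.5651 m, θ = 14.7°: d²x/dθ² = -0.14539 m.
a = ω²·d²x/dθ² = (11.65)²·(-0.14539) = -19.733 m/s²;  |a| = 19.733 m/s².

19.7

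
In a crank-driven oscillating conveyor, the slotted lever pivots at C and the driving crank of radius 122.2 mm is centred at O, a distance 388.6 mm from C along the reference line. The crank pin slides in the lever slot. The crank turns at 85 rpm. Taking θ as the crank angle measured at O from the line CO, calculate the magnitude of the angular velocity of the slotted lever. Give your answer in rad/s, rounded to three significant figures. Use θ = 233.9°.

ω = 8.901 rad/s (from 85 rpm).
Crank pin A relative to C: A = (d + r cosθ, r sinθ); lever angle φ = atan2(r sinθ, d + r cosθ).
Differentiating tanφ: φ̇ = rω(d cosθ + r)/(d² + r² + 2dr cosθ).
d² + r² + 2dr cosθ = |CA|² = 0.109985 m²;  d cosθ + r = -0.10676 m.
|ω_lever| = |0.1222·8.901·-0.10676| / 0.109985 = 1.0559 rad/s.

1.06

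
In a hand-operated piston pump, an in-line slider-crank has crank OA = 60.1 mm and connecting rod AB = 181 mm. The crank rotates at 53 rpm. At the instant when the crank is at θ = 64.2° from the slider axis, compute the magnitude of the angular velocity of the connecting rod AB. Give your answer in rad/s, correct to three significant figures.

0.841

ω = 5.55 rad/s (converted from 53 rpm).
The rod makes angle φ with the slider axis where L sinφ = r sinθ; differentiating, L cosφ·φ̇ = r ω cosθ.
L cosφ = √(L² − r² sin²θ) = 0.17272 m.
|ω_rod| = r ω |cosθ| / √(L² − r² sin²θ) = 0.0601·5.55·0.43523/0.17272 = 0.84052 rad/s.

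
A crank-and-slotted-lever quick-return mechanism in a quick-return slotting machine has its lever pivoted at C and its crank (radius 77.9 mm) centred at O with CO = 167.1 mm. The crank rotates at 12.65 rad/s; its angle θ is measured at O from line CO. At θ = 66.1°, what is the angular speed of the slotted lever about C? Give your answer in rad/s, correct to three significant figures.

3.22

ω = 12.65 rad/s
Crank pin A relative to C: A = (d + r cosθ, r sinθ); lever angle φ = atan2(r sinθ, d + r cosθ).
Differentiating tanφ: φ̇ = rω(d cosθ + r)/(d² + r² + 2dr cosθ).
d² + r² + 2dr cosθ = |CA|² = 0.0445383 m²;  d cosθ + r = +0.1456 m.
|ω_lever| = |0.0779·12.65·+0.1456| / 0.0445383 = 3.2215 rad/s.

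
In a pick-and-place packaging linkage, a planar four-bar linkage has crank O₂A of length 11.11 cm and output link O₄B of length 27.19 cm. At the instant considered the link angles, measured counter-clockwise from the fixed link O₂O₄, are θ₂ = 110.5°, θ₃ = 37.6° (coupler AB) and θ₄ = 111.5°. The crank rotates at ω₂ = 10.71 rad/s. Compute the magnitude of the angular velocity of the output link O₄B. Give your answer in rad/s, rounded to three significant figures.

4.35

ω₂ = 10.71 rad/s
Differentiating the loop-closure r₂e^{iθ₂}+r₃e^{iθ₃}=r₁+r₄e^{iθ₄} gives r₂ω₂e^{iθ₂}+r₃ω₃e^{iθ₃}=r₄ω₄e^{iθ₄}.
Eliminating the other unknown: ω₄ = r₂ω₂ sin(θ₂−θ₃) / [r₄ sin(θ₄−θ₃)].
Numerator sine = +0.95579; denominator sine = +0.96078.
Result = 0.1111·10.71·(+0.95579) / (0.2719·(+0.96078)) = +4.3535 rad/s; magnitude 4.3535 rad/s.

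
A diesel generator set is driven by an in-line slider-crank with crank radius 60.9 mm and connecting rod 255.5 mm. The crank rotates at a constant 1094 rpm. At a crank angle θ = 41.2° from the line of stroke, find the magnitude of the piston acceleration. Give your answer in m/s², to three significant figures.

ω = 2π·1094/60 = 114.6 rad/s
x(θ) = r cosθ + √(L² − r² sin²θ); with ω constant, a = ω²·d²x/dθ².
d²x/dθ² = −r cosθ − r²(cos2θ)/√u − r⁴ sin²2θ/(4u^{3/2}),  u = L² − r² sin²θ = 0.0636711 m².
Substituting r = 0.0609 m, L = 0.2555 m, θ = 41.2°: d²x/dθ² = -0.047976 m.
a = ω²·d²x/dθ² = (114.6)²·(-0.047976) = -629.68 m/s²;  |a| = 629.68 m/s².

630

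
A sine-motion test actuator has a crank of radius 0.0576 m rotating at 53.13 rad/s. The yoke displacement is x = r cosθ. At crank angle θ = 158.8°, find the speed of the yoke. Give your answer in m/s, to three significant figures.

1.11

ω = 53.13 rad/s
x = r cosθ ⇒ ẋ = −rω sinθ.
|v| = rω|sinθ| = 0.0576·53.13·|sin 158.8°| = 1.1067 m/s.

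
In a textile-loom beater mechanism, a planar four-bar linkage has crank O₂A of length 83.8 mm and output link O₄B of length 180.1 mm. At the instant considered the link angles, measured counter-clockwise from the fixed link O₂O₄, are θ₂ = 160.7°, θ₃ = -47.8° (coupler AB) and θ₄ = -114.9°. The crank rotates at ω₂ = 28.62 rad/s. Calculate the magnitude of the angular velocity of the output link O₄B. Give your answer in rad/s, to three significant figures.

6.90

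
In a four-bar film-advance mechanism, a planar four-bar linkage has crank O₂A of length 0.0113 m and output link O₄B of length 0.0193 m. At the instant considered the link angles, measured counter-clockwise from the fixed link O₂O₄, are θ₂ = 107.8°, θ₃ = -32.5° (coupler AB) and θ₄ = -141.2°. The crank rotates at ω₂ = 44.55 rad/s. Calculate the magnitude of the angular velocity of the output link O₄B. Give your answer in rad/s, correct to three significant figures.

17.6

ω₂ = 44.55 rad/s
Differentiating the loop-closure r₂e^{iθ₂}+r₃e^{iθ₃}=r₁+r₄e^{iθ₄} gives r₂ω₂e^{iθ₂}+r₃ω₃e^{iθ₃}=r₄ω₄e^{iθ₄}.
Eliminating the other unknown: ω₄ = r₂ω₂ sin(θ₂−θ₃) / [r₄ sin(θ₄−θ₃)].
Numerator sine = +0.63877; denominator sine = -0.94721.
Result = 0.0113·44.55·(+0.63877) / (0.0193·(-0.94721)) = -17.59 rad/s; magnitude 17.59 rad/s.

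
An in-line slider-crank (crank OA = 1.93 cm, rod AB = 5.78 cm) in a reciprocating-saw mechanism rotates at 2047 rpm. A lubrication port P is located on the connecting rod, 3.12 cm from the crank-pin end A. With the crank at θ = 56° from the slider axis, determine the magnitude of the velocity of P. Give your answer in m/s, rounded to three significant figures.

3.94

ω = 214.4 rad/s.  Crank-pin speed |V_A| = rω = 4.1372 m/s, perpendicular to OA.
Rod angle: sinφ = −(r/L) sinθ ⇒ φ = -16.071°; ω_rod = −rω cosθ/√(L²−r²sin²θ) = -41.653 rad/s.
V_P = V_A + ω_rod × AP, with AP = 0.0312 m along the rod.
Components: V_Px = −rω sinθ − a·ω_rod·sinφ = -3.7896 m/s;  V_Py = rω cosθ + a·ω_rod·cosφ = +1.0647 m/s.
|V_P| = √(V_Px² + V_Py²) = 3.9363 m/s.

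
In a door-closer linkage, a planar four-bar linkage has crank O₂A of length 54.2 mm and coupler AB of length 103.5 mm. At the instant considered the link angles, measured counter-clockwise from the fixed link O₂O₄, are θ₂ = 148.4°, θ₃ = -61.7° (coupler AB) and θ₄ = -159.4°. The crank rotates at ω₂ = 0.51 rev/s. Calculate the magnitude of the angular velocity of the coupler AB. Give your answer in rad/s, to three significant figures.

ω₂ = 3.204 rad/s (from 0.51 rev/s).
Differentiating the loop-closure r₂e^{iθ₂}+r₃e^{iθ₃}=r₁+r₄e^{iθ₄} gives r₂ω₂e^{iθ₂}+r₃ω₃e^{iθ₃}=r₄ω₄e^{iθ₄}.
Eliminating the other unknown: ω₃ = r₂ω₂ sin(θ₄−θ₂) / [r₃ sin(θ₃−θ₄)].
Numerator sine = +0.79016; denominator sine = +0.99098.
Result = 0.0542·3.204·(+0.79016) / (0.1035·(+0.99098)) = +1.338 rad/s; magnitude 1.338 rad/s.

1.34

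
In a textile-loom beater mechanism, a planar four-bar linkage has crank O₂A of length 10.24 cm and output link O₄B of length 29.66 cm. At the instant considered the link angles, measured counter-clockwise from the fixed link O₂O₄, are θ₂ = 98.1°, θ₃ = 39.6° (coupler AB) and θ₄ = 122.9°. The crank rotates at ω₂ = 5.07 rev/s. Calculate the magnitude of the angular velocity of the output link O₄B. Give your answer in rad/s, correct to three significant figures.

ω₂ = 31.86 rad/s (from 5.07 rev/s).
Differentiating the loop-closure r₂e^{iθ₂}+r₃e^{iθ₃}=r₁+r₄e^{iθ₄} gives r₂ω₂e^{iθ₂}+r₃ω₃e^{iθ₃}=r₄ω₄e^{iθ₄}.
Eliminating the other unknown: ω₄ = r₂ω₂ sin(θ₂−θ₃) / [r₄ sin(θ₄−θ₃)].
Numerator sine = +0.85264; denominator sine = +0.99317.
Result = 0.1024·31.86·(+0.85264) / (0.2966·(+0.99317)) = +9.4419 rad/s; magnitude 9.4419 rad/s.

9.44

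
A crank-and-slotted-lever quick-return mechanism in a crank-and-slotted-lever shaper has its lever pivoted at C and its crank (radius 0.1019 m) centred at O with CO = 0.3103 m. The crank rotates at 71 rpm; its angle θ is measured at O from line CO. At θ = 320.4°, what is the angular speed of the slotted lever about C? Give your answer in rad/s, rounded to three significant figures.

1.66

ω = 7.435 rad/s (from 71 rpm).
Crank pin A relative to C: A = (d + r cosθ, r sinθ); lever angle φ = atan2(r sinθ, d + r cosθ).
Differentiating tanφ: φ̇ = rω(d cosθ + r)/(d² + r² + 2dr cosθ).
d² + r² + 2dr cosθ = |CA|² = 0.155396 m²;  d cosθ + r = +0.34099 m.
|ω_lever| = |0.1019·7.435·+0.34099| / 0.155396 = 1.6625 rad/s.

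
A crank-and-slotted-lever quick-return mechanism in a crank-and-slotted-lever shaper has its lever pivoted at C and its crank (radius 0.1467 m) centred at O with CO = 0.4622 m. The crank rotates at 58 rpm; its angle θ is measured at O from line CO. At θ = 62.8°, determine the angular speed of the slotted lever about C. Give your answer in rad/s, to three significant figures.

ω = 6.074 rad/s (from 58 rpm).
Crank pin A relative to C: A = (d + r cosθ, r sinθ); lever angle φ = atan2(r sinθ, d + r cosθ).
Differentiating tanφ: φ̇ = rω(d cosθ + r)/(d² + r² + 2dr cosθ).
d² + r² + 2dr cosθ = |CA|² = 0.297137 m²;  d cosθ + r = +0.35797 m.
|ω_lever| = |0.1467·6.074·+0.35797| / 0.297137 = 1.0734 rad/s.

1.07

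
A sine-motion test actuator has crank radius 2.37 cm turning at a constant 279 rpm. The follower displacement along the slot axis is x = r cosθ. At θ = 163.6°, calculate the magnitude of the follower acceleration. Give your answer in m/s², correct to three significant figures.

ω = 29.22 rad/s (from 279 rpm).
x = r cosθ ⇒ ẍ = −rω² cosθ (ω constant).
|a| = rω²|cosθ| = 0.0237·(29.22)²·|cos 163.6°| = 19.408 m/s².

19.4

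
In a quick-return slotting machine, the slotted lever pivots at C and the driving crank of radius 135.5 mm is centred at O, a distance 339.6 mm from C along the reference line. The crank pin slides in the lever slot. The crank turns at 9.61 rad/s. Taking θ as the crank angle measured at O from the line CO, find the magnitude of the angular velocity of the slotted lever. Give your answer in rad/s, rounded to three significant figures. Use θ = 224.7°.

2.02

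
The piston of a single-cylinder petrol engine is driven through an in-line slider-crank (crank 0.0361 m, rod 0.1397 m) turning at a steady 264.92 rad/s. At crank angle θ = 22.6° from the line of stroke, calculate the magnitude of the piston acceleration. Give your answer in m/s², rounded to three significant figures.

2810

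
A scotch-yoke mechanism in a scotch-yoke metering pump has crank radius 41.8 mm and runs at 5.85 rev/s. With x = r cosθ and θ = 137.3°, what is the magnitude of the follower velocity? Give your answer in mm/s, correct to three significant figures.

1040

ω = 36.76 rad/s (from 5.85 rev/s).
x = r cosθ ⇒ ẋ = −rω sinθ.
|v| = rω|sinθ| = 0.0418·36.76·|sin 137.3°| = 1.0419 m/s = 1041.9 mm/s.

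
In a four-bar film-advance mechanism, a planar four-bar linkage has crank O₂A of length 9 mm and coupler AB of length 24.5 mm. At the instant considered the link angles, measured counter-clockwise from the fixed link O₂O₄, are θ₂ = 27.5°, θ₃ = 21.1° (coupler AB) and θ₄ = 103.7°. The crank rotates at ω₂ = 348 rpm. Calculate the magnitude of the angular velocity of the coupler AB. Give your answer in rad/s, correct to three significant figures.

13.1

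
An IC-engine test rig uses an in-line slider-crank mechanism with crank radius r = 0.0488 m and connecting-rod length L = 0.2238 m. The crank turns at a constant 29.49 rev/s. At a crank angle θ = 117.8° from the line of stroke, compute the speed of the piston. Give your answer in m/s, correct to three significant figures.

ω = 2π·29.5 = 185.3 rad/s
For an in-line slider-crank, x = r cosθ + √(L² − r² sin²θ), so v = −rω sinθ·[1 + r cosθ/√(L² − r² sin²θ)].
With r = 0.0488 m, L = 0.2238 m, θ = 117.8°: √(L² − r² sin²θ) = 0.2196 m.
v = −0.0488·185.3·0.88458·[1 + 0.0488·-0.46639/0.2196] = -7.1696 m/s.
|v| = 7.1696 m/s.

7.17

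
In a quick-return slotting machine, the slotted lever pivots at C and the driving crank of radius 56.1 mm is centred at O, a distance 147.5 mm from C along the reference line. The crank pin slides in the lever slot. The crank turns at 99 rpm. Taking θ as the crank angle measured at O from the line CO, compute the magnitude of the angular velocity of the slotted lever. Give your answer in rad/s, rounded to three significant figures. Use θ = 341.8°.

2.81

ω = 10.37 rad/s (from 99 rpm).
Crank pin A relative to C: A = (d + r cosθ, r sinθ); lever angle φ = atan2(r sinθ, d + r cosθ).
Differentiating tanφ: φ̇ = rω(d cosθ + r)/(d² + r² + 2dr cosθ).
d² + r² + 2dr cosθ = |CA|² = 0.040625 m²;  d cosθ + r = +0.19622 m.
|ω_lever| = |0.0561·10.37·+0.19622| / 0.040625 = 2.8092 rad/s.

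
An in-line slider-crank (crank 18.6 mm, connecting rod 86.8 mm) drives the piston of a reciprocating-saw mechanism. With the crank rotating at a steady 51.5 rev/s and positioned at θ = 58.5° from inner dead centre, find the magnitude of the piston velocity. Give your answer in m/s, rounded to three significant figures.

ω = 2π·51.5 = 323.6 rad/s
For an in-line slider-crank, x = r cosθ + √(L² − r² sin²θ), so v = −rω sinθ·[1 + r cosθ/√(L² − r² sin²θ)].
With r = 0.0186 m, L = 0.0868 m, θ = 58.5°: √(L² − r² sin²θ) = 0.085339 m.
v = −0.0186·323.6·0.85264·[1 + 0.0186·0.52250/0.085339] = -5.7162 m/s.
|v| = 5.7162 m/s.

5.72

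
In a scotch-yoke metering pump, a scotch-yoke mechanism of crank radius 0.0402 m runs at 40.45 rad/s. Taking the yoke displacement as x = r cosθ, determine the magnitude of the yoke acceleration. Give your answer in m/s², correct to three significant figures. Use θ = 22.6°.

ω = 40.45 rad/s
x = r cosθ ⇒ ẍ = −rω² cosθ (ω constant).
|a| = rω²|cosθ| = 0.0402·(40.45)²·|cos 22.6°| = 60.724 m/s².

60.7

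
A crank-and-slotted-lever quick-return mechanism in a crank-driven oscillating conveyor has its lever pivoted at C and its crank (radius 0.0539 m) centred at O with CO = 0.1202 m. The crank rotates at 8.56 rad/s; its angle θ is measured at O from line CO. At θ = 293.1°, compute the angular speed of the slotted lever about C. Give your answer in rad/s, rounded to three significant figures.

2.08

ω = 8.56 rad/s
Crank pin A relative to C: A = (d + r cosθ, r sinθ); lever angle φ = atan2(r sinθ, d + r cosθ).
Differentiating tanφ: φ̇ = rω(d cosθ + r)/(d² + r² + 2dr cosθ).
d² + r² + 2dr cosθ = |CA|² = 0.022437 m²;  d cosθ + r = +0.10106 m.
|ω_lever| = |0.0539·8.56·+0.10106| / 0.022437 = 2.0781 rad/s.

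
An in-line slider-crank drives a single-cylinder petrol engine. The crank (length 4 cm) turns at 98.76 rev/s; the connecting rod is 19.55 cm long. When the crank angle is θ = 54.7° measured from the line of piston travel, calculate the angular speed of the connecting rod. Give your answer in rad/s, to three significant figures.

74.4

ω = 620.5 rad/s (converted from 98.76 rev/s).
The rod makes angle φ with the slider axis where L sinφ = r sinθ; differentiating, L cosφ·φ̇ = r ω cosθ.
L cosφ = √(L² − r² sin²θ) = 0.19276 m.
|ω_rod| = r ω |cosθ| / √(L² − r² sin²θ) = 0.04·620.5·0.57786/0.19276 = 74.411 rad/s.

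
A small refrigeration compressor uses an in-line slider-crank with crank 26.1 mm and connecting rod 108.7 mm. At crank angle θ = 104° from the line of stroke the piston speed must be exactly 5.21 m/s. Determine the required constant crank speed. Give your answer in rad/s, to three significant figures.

219

For an in-line slider-crank, |v_piston| = rω|sinθ|·[1 + r cosθ/√(L² − r² sin²θ)].
With r = 0.0261 m, L = 0.1087 m, θ = 104°: the bracketed kinematic factor |dx/dθ| = 0.023812 m.
ω = v/|dx/dθ| = 5.21/0.023812 = 218.8 rad/s.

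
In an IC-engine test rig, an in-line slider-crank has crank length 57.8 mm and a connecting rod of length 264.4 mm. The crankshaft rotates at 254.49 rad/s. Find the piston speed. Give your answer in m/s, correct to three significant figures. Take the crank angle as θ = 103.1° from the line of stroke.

13.6

ω = 254.5 rad/s
For an in-line slider-crank, x = r cosθ + √(L² − r² sin²θ), so v = −rω sinθ·[1 + r cosθ/√(L² − r² sin²θ)].
With r = 0.0578 m, L = 0.2644 m, θ = 103.1°: √(L² − r² sin²θ) = 0.25834 m.
v = −0.0578·254.5·0.97398·[1 + 0.0578·-0.22665/0.25834] = -13.6 m/s.
|v| = 13.6 m/s.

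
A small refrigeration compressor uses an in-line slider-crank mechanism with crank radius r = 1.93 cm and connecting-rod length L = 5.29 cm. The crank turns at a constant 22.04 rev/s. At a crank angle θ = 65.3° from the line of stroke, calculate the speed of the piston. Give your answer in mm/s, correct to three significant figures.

2820

ω = 2π·22 = 138.5 rad/s
For an in-line slider-crank, x = r cosθ + √(L² − r² sin²θ), so v = −rω sinθ·[1 + r cosθ/√(L² − r² sin²θ)].
With r = 0.0193 m, L = 0.0529 m, θ = 65.3°: √(L² − r² sin²θ) = 0.04991 m.
v = −0.0193·138.5·0.90851·[1 + 0.0193·0.41787/0.04991] = -2.8205 m/s.
|v| = 2.8205 m/s = 2820.5 mm/s.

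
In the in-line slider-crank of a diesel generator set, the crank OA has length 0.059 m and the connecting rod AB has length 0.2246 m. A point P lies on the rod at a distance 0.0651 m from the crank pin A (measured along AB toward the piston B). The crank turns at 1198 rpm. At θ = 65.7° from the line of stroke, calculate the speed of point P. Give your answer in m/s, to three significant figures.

7.29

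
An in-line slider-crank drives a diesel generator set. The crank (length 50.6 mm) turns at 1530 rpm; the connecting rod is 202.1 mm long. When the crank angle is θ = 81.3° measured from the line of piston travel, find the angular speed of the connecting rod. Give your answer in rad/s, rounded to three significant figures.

ω = 160.2 rad/s (converted from 1530 rpm).
The rod makes angle φ with the slider axis where L sinφ = r sinθ; differentiating, L cosφ·φ̇ = r ω cosθ.
L cosφ = √(L² − r² sin²θ) = 0.19581 m.
|ω_rod| = r ω |cosθ| / √(L² − r² sin²θ) = 0.0506·160.2·0.15126/0.19581 = 6.2626 rad/s.

6.26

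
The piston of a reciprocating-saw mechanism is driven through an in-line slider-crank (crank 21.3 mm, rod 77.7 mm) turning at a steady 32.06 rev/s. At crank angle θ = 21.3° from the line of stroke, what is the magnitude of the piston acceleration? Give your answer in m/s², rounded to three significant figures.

983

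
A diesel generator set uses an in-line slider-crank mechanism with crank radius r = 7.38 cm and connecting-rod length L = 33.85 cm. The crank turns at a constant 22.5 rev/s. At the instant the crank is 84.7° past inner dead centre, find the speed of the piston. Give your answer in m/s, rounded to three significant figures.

10.6

ω = 2π·22.5 = 141.4 rad/s
For an in-line slider-crank, x = r cosθ + √(L² − r² sin²θ), so v = −rω sinθ·[1 + r cosθ/√(L² − r² sin²θ)].
With r = 0.0738 m, L = 0.3385 m, θ = 84.7°: √(L² − r² sin²θ) = 0.33043 m.
v = −0.0738·141.4·0.99572·[1 + 0.0738·0.09237/0.33043] = -10.603 m/s.
|v| = 10.603 m/s.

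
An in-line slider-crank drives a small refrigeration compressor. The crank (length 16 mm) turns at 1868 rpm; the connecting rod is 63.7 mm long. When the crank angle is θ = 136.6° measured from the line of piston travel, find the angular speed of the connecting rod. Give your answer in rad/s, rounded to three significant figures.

36.2

ω = 195.6 rad/s (converted from 1868 rpm).
The rod makes angle φ with the slider axis where L sinφ = r sinθ; differentiating, L cosφ·φ̇ = r ω cosθ.
L cosφ = √(L² − r² sin²θ) = 0.062744 m.
|ω_rod| = r ω |cosθ| / √(L² − r² sin²θ) = 0.016·195.6·0.72657/0.062744 = 36.244 rad/s.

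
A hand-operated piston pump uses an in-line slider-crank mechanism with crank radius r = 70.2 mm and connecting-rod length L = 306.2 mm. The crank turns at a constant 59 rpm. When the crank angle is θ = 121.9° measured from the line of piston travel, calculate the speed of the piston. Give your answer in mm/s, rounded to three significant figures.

ω = 2π·59/60 = 6.178 rad/s
For an in-line slider-crank, x = r cosθ + √(L² − r² sin²θ), so v = −rω sinθ·[1 + r cosθ/√(L² − r² sin²θ)].
With r = 0.0702 m, L = 0.3062 m, θ = 121.9°: √(L² − r² sin²θ) = 0.30034 m.
v = −0.0702·6.178·0.84897·[1 + 0.0702·-0.52844/0.30034] = -0.32274 m/s.
|v| = 0.32274 m/s = 322.74 mm/s.

323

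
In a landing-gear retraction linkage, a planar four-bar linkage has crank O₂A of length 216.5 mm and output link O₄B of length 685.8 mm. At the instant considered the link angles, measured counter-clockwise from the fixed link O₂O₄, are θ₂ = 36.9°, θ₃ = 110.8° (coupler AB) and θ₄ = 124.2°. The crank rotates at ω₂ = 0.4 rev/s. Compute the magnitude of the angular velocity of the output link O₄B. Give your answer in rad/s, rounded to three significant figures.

ω₂ = 2.513 rad/s (from 0.4 rev/s).
Differentiating the loop-closure r₂e^{iθ₂}+r₃e^{iθ₃}=r₁+r₄e^{iθ₄} gives r₂ω₂e^{iθ₂}+r₃ω₃e^{iθ₃}=r₄ω₄e^{iθ₄}.
Eliminating the other unknown: ω₄ = r₂ω₂ sin(θ₂−θ₃) / [r₄ sin(θ₄−θ₃)].
Numerator sine = -0.96078; denominator sine = +0.23175.
Result = 0.2165·2.513·(-0.96078) / (0.6858·(+0.23175)) = -3.2893 rad/s; magnitude 3.2893 rad/s.

3.29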